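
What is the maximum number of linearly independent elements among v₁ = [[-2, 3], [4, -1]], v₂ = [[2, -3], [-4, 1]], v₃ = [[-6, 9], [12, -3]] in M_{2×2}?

1

Use coordinates relative to {E₁₁, E₁₂, E₂₁, E₂₂}.
Row-reduce the 3×4 matrix with these as rows.
There is 1 pivot column, so rank = 1.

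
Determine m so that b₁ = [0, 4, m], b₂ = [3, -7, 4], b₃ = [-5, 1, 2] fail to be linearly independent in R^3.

m = -13/4

The set is linearly dependent precisely when det[b₁; b₂; b₃] = 0.
The determinant works out to -32*m - 104.
This vanishes exactly when m = -13/4.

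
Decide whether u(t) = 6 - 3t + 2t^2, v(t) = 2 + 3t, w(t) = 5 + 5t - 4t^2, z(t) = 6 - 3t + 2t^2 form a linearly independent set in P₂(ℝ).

linearly dependent

Take coordinates with respect to the standard basis {1, t, t^2}.
There are 4 vectors in a 3-dimensional space, so they cannot be linearly independent.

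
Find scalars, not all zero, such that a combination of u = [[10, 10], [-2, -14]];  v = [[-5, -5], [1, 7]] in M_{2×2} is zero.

u + 2v = 0

Take coordinates with respect to {E₁₁, E₁₂, E₂₁, E₂₂}.
Write the vectors as columns of a matrix and find a nonzero vector in its null space.
The free variable yields coefficients (1, 2) (any nonzero multiple also works).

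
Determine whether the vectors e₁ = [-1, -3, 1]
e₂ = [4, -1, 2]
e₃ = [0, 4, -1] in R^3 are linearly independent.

linearly independent

Place the vectors as rows of a 3×3 matrix and reduce to echelon form.
The reduction yields 3 nonzero rows, so the rank is 3.
Since rank = 3 (the number of vectors), the set is linearly independent.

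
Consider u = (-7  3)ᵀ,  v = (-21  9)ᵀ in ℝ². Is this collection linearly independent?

Place the vectors as rows of a 2×2 matrix and reduce to echelon form.
The reduction yields 1 nonzero row, so the rank is 1.
Since rank 1 < 2, the set is linearly dependent.
Indeed 3u - v = 0.

linearly dependent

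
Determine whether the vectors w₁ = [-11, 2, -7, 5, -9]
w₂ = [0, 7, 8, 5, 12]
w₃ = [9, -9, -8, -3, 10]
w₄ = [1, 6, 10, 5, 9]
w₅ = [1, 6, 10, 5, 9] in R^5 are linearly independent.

linearly dependent

Two of the vectors are equal, giving an immediate dependence.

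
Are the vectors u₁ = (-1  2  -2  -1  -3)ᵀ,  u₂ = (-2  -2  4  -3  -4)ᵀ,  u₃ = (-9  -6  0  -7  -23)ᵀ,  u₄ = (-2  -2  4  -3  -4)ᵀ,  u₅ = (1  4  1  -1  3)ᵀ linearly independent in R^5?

linearly dependent

Two of the vectors are equal, giving an immediate dependence.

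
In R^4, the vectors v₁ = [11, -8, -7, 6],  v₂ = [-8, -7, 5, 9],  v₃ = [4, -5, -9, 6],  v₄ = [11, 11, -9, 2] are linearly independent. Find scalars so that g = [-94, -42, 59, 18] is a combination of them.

g = -3v₁ + 4v₂ + v₃ - 3v₄

Write g = c₁v₁ + … + c₄v₄ and equate components.
The system has the unique solution (c₁, …, c₄) = (-3, 4, 1, -3).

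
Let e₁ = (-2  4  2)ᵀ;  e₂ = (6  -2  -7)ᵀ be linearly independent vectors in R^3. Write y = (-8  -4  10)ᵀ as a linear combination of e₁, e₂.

Write y = a₁e₁ + a₂e₂ and equate components.
Row-reducing the augmented matrix gives the unique coefficients (a₁, a₂) = (-2, -2).

y = -2e₁ - 2e₂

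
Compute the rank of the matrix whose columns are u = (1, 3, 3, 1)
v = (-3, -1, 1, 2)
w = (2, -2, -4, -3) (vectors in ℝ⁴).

Apply Gaussian elimination to the matrix whose rows are u, v, w.
Reduction leaves 2 leading entries, giving rank 2.

2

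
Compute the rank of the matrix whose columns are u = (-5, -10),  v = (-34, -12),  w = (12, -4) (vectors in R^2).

2

Put the 2×3 matrix [u|v|w] into echelon form.
Exactly 2 pivots survive; hence the rank is 2.
(With 3 elements in a 2-dimensional space the rank is at most 2.)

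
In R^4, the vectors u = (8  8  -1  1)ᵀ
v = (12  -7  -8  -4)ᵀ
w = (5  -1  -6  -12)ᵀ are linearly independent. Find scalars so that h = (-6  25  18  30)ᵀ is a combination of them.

h = 2u - v - 2w

Write h = a₁u + … + a₃w and equate components.
Row-reducing the augmented matrix gives the unique coefficients (a₁, a₂, a₃) = (2, -1, -2).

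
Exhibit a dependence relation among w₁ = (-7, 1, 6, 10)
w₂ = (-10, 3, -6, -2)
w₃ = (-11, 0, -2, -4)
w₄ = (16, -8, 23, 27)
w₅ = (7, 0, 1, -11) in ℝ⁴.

Row-reduce the matrix with w₁, w₂, w₃, w₄, w₅ as columns; the null space gives the coefficients.
One solution (up to scaling) is (1, -3, 0, -1, -1).

w₁ - 3w₂ - w₄ - w₅ = 0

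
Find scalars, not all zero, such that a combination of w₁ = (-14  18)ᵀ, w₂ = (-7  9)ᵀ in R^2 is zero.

Write the vectors as columns of a matrix and find a nonzero vector in its null space.
A generator of the null space is (1, -2).

w₁ - 2w₂ = 0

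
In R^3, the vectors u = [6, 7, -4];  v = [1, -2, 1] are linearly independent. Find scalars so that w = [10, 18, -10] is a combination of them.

Since u, v are independent, the coefficients expressing w are uniquely determined by a linear system.
Back-substitution yields (α₁, α₂) = (2, -2).

w = 2u - 2v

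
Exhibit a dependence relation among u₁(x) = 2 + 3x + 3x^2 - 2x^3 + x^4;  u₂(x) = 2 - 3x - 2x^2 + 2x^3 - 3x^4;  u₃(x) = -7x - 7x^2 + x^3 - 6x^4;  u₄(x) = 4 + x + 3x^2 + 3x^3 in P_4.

Write each element as a vector in ℝ⁵ using {1, x, …, x^4}.
Solve the homogeneous system with u₁, u₂, u₃, u₄ as columns by row-reducing the coefficient matrix.
A generator of the null space is (0, 2, -1, -1).

2u₂ - u₃ - u₄ = 0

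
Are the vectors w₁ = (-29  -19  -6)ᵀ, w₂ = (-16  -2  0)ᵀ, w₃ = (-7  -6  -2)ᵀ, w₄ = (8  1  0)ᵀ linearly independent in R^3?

linearly dependent

There are 4 vectors in a 3-dimensional space, so they cannot be linearly independent.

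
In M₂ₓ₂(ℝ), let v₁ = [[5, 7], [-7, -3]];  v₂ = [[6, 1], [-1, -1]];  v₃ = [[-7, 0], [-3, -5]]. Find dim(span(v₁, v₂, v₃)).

Use coordinates relative to {E₁₁, E₁₂, E₂₁, E₂₂}.
Put the 4×3 matrix [v₁|v₂|v₃] into echelon form.
There are 3 pivot columns, so rank = 3.

dim = 3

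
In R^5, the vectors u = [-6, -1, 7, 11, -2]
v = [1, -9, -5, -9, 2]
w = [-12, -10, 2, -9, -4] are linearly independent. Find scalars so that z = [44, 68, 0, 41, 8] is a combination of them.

z = -2u - 4v - 3w

Set up the augmented matrix [u | v | w | z] and row-reduce.
Back-substitution yields (c₁, c₂, c₃) = (-2, -4, -3).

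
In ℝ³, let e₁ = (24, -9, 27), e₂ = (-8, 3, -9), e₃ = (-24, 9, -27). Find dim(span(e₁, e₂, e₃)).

Apply Gaussian elimination to the matrix whose rows are e₁, e₂, e₃.
There is 1 pivot column, so rank = 1.

dim = 1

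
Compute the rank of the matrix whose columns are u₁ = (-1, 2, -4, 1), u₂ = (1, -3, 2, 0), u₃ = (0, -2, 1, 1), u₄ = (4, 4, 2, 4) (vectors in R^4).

Apply Gaussian elimination to the matrix whose rows are u₁, u₂, u₃, u₄.
There are 4 pivot columns, so rank = 4.

4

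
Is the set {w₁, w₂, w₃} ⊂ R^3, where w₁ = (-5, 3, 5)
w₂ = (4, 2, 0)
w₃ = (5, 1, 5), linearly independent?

Place the vectors as rows of a 3×3 matrix and reduce to echelon form.
The reduction yields 3 nonzero rows, so the rank is 3.
Since rank = 3 (the number of vectors), the set is linearly independent.

linearly independent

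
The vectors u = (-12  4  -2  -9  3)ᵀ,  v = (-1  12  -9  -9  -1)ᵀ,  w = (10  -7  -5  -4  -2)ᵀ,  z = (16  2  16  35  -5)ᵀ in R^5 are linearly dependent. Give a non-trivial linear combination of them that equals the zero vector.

3u + 2w + z = 0

Row-reduce the matrix with u, v, w, z as columns; the null space gives the coefficients.
A generator of the null space is (3, 0, 2, 1).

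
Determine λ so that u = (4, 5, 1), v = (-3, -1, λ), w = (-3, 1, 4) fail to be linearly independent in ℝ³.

Place the vectors as rows of a 3×3 matrix; dependence ⇔ determinant zero.
The determinant works out to 38 - 19*λ.
Solving 38 - 19*λ = 0 yields λ = 2.

λ = 2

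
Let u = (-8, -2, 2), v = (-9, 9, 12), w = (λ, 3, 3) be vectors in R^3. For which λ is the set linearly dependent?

The vectors are dependent exactly when the determinant of the matrix with rows u, v, w vanishes.
Cofactor expansion gives det = -42*λ - 36.
This vanishes exactly when λ = -6/7.

λ = -6/7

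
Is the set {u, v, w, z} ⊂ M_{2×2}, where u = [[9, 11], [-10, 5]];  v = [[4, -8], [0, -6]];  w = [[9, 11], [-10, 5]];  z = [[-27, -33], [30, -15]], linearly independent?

linearly dependent

Take coordinates with respect to the standard basis {E₁₁, E₁₂, E₂₁, E₂₂}.
One vector is a scalar multiple of another, so the set is dependent.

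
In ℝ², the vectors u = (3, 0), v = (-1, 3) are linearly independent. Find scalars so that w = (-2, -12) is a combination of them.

Write w = α₁u + α₂v and equate components.
Back-substitution yields (α₁, α₂) = (-2, -4).

w = -2u - 4v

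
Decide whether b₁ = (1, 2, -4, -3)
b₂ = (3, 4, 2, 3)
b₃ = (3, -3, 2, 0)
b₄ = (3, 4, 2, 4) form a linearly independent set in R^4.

linearly independent

The matrix [b₁|b₂|b₃|b₄] has determinant 98.
A nonzero determinant means the columns are linearly independent.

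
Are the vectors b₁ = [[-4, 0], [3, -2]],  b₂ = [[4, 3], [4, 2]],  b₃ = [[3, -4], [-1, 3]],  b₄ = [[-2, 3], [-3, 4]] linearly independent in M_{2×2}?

linearly independent

Write each element as a coordinate vector in ℝ⁴ using {E₁₁, E₁₂, E₂₁, E₂₂}.
The matrix [b₁|b₂|b₃|b₄] has determinant -842.
A nonzero determinant means the columns are linearly independent.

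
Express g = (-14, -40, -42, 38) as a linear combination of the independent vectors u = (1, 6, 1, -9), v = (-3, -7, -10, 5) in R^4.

g = -2u + 4v

Set up the augmented matrix [u | v | g] and row-reduce.
Row-reducing the augmented matrix gives the unique coefficients (a₁, a₂) = (-2, 4).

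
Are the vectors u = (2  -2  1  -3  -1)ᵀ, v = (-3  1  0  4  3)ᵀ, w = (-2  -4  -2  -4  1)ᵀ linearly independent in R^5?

Place the vectors as rows of a 3×5 matrix and reduce to echelon form.
The reduction yields 3 nonzero rows, so the rank is 3.
Since rank = 3 (the number of vectors), the set is linearly independent.

linearly independent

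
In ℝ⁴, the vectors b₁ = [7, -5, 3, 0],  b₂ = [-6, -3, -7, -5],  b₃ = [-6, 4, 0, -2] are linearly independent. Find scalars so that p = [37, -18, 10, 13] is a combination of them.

Since b₁, b₂, b₃ are independent, the coefficients expressing p are uniquely determined by a linear system.
The system has the unique solution (a₁, a₂, a₃) = (1, -1, -4).

p = b₁ - b₂ - 4b₃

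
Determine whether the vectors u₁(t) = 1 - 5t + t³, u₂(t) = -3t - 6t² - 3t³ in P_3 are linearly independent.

Take coordinates with respect to the standard basis {1, t, …, t³}.
Row-reduce the matrix whose columns are u₁, u₂.
The reduction yields 2 nonzero rows, so the rank is 2.
Since rank = 2 (the number of vectors), the set is linearly independent.

linearly independent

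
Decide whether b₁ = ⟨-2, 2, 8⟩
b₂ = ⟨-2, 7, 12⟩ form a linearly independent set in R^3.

Place the vectors as rows of a 2×3 matrix and reduce to echelon form.
The reduction yields 2 nonzero rows, so the rank is 2.
Since rank = 2 (the number of vectors), the set is linearly independent.

linearly independent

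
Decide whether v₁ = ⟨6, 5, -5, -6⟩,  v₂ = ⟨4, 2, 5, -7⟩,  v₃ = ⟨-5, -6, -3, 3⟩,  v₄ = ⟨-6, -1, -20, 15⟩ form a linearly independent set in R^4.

Row-reduce the matrix whose columns are v₁, v₂, v₃, v₄.
The reduction yields 3 nonzero rows, so the rank is 3.
Since rank 3 < 4, the set is linearly dependent.

linearly dependent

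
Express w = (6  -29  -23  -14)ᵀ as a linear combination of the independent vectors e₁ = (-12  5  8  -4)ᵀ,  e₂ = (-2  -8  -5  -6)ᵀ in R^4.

w = -e₁ + 3e₂

Solve the system with e₁, e₂ as columns and w as the right-hand side.
Row-reducing the augmented matrix gives the unique coefficients (c₁, c₂) = (-1, 3).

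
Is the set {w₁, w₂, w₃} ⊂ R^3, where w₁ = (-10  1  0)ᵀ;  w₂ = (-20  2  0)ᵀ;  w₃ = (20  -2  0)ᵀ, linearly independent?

Place the vectors as rows of a 3×3 matrix and reduce to echelon form.
The reduction yields 1 nonzero row, so the rank is 1.
Since rank 1 < 3, the set is linearly dependent.

linearly dependent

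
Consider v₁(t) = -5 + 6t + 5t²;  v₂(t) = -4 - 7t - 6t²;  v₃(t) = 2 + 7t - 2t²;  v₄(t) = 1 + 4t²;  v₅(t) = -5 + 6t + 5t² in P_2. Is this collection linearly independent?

Take coordinates with respect to the standard basis {1, t, t²}.
There are 5 vectors in a 3-dimensional space, so they cannot be linearly independent.

linearly dependent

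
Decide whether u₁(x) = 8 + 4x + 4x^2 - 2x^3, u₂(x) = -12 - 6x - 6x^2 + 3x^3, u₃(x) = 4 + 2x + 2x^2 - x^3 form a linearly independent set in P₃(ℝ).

linearly dependent

Take coordinates with respect to the standard basis {1, x, …, x^3}.
Row-reduce the matrix whose columns are u₁, u₂, u₃.
The reduction yields 1 nonzero row, so the rank is 1.
Since rank 1 < 3, the set is linearly dependent.
Indeed 3u₁ + 2u₂ = 0.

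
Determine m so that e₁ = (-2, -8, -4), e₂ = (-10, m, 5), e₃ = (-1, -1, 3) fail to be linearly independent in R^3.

m = -25

The vectors are dependent exactly when the determinant of the matrix with rows e₁, e₂, e₃ vanishes.
Cofactor expansion gives det = -10*m - 250.
This vanishes exactly when m = -25.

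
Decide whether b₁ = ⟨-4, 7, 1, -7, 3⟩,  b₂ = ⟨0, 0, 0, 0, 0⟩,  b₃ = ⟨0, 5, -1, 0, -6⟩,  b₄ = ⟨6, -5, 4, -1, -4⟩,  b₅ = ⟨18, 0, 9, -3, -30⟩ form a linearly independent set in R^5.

linearly dependent

One of the vectors is the zero vector, so the set is linearly dependent.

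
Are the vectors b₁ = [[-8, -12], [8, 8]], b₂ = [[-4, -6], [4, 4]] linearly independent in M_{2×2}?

linearly dependent

Write each element as a coordinate vector in ℝ⁴ using {E₁₁, E₁₂, E₂₁, E₂₂}.
Row-reduce the matrix whose columns are b₁, b₂.
The reduction yields 1 nonzero row, so the rank is 1.
Since rank 1 < 2, the set is linearly dependent.
Indeed b₁ - 2b₂ = 0.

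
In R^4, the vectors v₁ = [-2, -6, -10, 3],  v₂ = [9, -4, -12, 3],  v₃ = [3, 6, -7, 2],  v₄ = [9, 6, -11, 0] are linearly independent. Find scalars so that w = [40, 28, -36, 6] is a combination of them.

w = -2v₁ + 2v₂ + 3v₃ + v₄

Write w = α₁v₁ + … + α₄v₄ and equate components.
The system has the unique solution (α₁, …, α₄) = (-2, 2, 3, 1).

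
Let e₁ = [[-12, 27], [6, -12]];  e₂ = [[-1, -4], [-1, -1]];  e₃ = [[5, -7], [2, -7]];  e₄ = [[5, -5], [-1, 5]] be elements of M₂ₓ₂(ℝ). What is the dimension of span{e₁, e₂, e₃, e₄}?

Pass to coordinate vectors with respect to the basis {E₁₁, E₁₂, E₂₁, E₂₂}.
Put the 4×4 matrix [e₁|e₂|e₃|e₄] into echelon form.
There are 3 pivot columns, so rank = 3.

3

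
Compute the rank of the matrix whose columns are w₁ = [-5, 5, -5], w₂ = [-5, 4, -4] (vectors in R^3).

Row-reduce the 2×3 matrix with these as rows.
Exactly 2 pivots survive; hence the rank is 2.

rank 2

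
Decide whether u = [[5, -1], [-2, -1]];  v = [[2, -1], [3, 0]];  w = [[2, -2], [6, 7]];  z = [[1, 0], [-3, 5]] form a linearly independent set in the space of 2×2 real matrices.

linearly independent

Take coordinates with respect to the standard basis {E₁₁, E₁₂, E₂₁, E₂₂}.
The matrix [u|v|w|z] has determinant 28.
A nonzero determinant means the columns are linearly independent.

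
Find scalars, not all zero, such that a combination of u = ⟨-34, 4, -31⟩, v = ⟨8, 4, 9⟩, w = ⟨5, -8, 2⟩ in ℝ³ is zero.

u + 3v + 2w = 0

Solve the homogeneous system with u, v, w as columns by row-reducing the coefficient matrix.
A generator of the null space is (1, 3, 2).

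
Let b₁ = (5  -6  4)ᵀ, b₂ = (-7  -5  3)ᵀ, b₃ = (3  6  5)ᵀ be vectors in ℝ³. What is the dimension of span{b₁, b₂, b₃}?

Form the matrix with b₁, b₂, b₃ as columns and reduce.
The echelon form has 3 nonzero rows, so the rank is 3.

3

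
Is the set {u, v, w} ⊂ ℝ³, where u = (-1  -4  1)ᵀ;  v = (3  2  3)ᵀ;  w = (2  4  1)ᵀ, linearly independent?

linearly independent

Row-reduce the matrix whose columns are u, v, w.
The reduction yields 3 nonzero rows, so the rank is 3.
Since rank = 3 (the number of vectors), the set is linearly independent.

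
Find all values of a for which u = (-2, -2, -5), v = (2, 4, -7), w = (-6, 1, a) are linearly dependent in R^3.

Dependence holds iff the 3×3 matrix [u v w] is singular.
Cofactor expansion gives det = -4*a - 228.
Solving -4*a - 228 = 0 yields a = -57.

a = -57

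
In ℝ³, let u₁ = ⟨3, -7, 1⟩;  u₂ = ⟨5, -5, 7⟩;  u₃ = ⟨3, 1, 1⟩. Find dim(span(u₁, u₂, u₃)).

3

Form the matrix with u₁, u₂, u₃ as columns and reduce.
There are 3 pivot columns, so rank = 3.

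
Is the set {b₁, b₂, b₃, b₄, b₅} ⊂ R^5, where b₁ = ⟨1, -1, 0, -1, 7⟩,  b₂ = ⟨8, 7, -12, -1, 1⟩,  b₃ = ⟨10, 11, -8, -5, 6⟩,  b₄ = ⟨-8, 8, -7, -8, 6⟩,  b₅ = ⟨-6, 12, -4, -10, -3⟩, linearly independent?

linearly independent

The matrix [b₁|b₂|b₃|b₄|b₅] has determinant 18870.
A nonzero determinant means the columns are linearly independent.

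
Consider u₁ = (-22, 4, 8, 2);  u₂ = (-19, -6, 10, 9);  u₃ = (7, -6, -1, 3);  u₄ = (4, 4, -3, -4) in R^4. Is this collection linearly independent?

linearly dependent

Form the 4×4 matrix with these as columns; its determinant is 0.
A zero determinant means the columns are linearly dependent.
Indeed 3u₁ - 2u₂ + 4u₃ = 0.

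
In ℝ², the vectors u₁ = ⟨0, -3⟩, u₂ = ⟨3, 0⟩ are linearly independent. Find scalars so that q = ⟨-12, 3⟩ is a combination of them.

Solve the system with u₁, u₂ as columns and q as the right-hand side.
Row-reducing the augmented matrix gives the unique coefficients (c₁, c₂) = (-1, -4).

q = -u₁ - 4u₂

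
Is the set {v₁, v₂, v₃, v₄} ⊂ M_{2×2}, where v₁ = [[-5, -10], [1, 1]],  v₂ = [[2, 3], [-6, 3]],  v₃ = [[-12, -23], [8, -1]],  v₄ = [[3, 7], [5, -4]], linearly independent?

Take coordinates with respect to the standard basis {E₁₁, E₁₂, E₂₁, E₂₂}.
The matrix [v₁|v₂|v₃|v₄] has determinant 0.
A zero determinant means the columns are linearly dependent.

linearly dependent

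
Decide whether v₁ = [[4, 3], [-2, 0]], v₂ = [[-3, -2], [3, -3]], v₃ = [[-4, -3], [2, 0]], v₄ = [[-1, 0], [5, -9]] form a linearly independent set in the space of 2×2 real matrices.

Write each element as a coordinate vector in ℝ⁴ using {E₁₁, E₁₂, E₂₁, E₂₂}.
Row-reduce the matrix whose columns are v₁, v₂, v₃, v₄.
The reduction yields 2 nonzero rows, so the rank is 2.
Since rank 2 < 4, the set is linearly dependent.

linearly dependent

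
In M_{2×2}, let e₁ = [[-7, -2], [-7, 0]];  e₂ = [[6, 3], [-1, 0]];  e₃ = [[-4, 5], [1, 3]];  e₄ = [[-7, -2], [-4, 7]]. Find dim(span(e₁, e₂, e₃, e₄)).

dim = 4

Use coordinates relative to {E₁₁, E₁₂, E₂₁, E₂₂}.
Apply Gaussian elimination to the matrix whose rows are e₁, e₂, e₃, e₄.
Reduction leaves 4 leading entries, giving rank 4.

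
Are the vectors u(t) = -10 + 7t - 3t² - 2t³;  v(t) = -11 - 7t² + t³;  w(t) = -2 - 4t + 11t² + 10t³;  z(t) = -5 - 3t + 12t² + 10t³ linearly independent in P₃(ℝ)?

linearly independent

Write each element as a coordinate vector in ℝ⁴ using {1, t, …, t³}.
Form the 4×4 matrix with these as columns; its determinant is -1369.
A nonzero determinant means the columns are linearly independent.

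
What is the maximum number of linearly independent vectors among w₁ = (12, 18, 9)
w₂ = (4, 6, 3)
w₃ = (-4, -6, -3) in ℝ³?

1

Row-reduce the 3×3 matrix with these as rows.
The echelon form has 1 nonzero row, so the rank is 1.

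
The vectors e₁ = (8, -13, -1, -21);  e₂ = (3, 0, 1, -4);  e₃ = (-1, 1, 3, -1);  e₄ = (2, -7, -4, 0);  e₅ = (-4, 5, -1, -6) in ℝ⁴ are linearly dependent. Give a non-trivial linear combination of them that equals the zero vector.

Set up α₁e₁ + … + α₅e₅ = 0 and solve the homogeneous system.
One solution (up to scaling) is (1, -3, -3, -3, -1).

e₁ - 3e₂ - 3e₃ - 3e₄ - e₅ = 0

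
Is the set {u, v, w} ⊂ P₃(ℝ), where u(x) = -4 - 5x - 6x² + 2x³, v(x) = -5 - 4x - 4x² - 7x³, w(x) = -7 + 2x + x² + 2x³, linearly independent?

Take coordinates with respect to the standard basis {1, x, …, x³}.
Place the vectors as rows of a 3×4 matrix and reduce to echelon form.
The reduction yields 3 nonzero rows, so the rank is 3.
Since rank = 3 (the number of vectors), the set is linearly independent.

linearly independent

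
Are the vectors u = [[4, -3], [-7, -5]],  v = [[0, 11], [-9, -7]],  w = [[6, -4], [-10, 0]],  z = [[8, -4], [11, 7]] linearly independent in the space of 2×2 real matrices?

Take coordinates with respect to the standard basis {E₁₁, E₁₂, E₂₁, E₂₂}.
Row-reduce the matrix whose columns are u, v, w, z.
The reduction yields 4 nonzero rows, so the rank is 4.
Since rank = 4 (the number of vectors), the set is linearly independent.

linearly independent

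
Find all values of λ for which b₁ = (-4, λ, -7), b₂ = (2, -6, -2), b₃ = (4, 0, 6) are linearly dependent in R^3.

The set is linearly dependent precisely when det[b₁; b₂; b₃] = 0.
The determinant works out to -20*λ - 24.
Solving -20*λ - 24 = 0 yields λ = -6/5.

λ = -6/5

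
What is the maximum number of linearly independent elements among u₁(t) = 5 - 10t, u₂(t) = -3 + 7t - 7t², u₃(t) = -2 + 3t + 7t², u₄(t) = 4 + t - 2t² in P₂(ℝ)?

3

Pass to coordinate vectors with respect to the basis {1, t, t²}.
Apply Gaussian elimination to the matrix whose rows are u₁, u₂, u₃, u₄.
The echelon form has 3 nonzero rows, so the rank is 3.
(With 4 elements in a 3-dimensional space the rank is at most 3.)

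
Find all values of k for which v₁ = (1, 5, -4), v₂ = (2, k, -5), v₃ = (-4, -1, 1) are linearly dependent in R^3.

The set is linearly dependent precisely when det[v₁; v₂; v₃] = 0.
The determinant works out to 93 - 15*k.
Setting this to zero gives k = 31/5.

k = 31/5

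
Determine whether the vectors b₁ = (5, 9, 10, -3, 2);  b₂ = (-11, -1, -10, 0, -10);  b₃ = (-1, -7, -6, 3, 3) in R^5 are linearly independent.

Place the vectors as rows of a 3×5 matrix and reduce to echelon form.
The reduction yields 3 nonzero rows, so the rank is 3.
Since rank = 3 (the number of vectors), the set is linearly independent.

linearly independent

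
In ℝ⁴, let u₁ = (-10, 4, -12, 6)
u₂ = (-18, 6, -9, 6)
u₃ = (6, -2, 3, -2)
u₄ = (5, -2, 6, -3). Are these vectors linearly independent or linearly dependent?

linearly dependent

One vector is a scalar multiple of another, so the set is dependent.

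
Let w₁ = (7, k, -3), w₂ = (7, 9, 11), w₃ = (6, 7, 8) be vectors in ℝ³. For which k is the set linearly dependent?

k = 2

The vectors are dependent exactly when the determinant of the matrix with rows w₁, w₂, w₃ vanishes.
The determinant works out to 10*k - 20.
This vanishes exactly when k = 2.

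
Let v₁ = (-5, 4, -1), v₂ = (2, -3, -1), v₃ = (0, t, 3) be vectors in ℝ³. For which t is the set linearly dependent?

t = 3

The vectors are dependent exactly when the determinant of the matrix with rows v₁, v₂, v₃ vanishes.
The determinant works out to 21 - 7*t.
Solving 21 - 7*t = 0 yields t = 3.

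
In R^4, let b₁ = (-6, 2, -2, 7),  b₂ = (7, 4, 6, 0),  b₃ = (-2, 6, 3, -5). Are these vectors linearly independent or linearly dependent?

Row-reduce the matrix whose columns are b₁, b₂, b₃.
The reduction yields 3 nonzero rows, so the rank is 3.
Since rank = 3 (the number of vectors), the set is linearly independent.

linearly independent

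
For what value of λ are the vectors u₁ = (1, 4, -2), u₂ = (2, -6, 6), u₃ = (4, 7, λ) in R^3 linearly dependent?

λ = -11/7

The vectors are dependent exactly when the determinant of the matrix with rows u₁, u₂, u₃ vanishes.
The determinant works out to -14*λ - 22.
Solving -14*λ - 22 = 0 yields λ = -11/7.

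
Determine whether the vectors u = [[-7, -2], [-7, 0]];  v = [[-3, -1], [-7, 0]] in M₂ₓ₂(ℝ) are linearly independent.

linearly independent

Take coordinates with respect to the standard basis {E₁₁, E₁₂, E₂₁, E₂₂}.
Place the vectors as rows of a 2×4 matrix and reduce to echelon form.
The reduction yields 2 nonzero rows, so the rank is 2.
Since rank = 2 (the number of vectors), the set is linearly independent.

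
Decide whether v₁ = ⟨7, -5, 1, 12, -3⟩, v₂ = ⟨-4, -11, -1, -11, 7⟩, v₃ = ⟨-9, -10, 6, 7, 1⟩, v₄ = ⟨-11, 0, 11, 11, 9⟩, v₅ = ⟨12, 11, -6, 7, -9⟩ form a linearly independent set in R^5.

Form the 5×5 matrix with these as columns; its determinant is 61140.
A nonzero determinant means the columns are linearly independent.

linearly independent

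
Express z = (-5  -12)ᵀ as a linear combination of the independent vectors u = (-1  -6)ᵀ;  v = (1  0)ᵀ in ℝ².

z = 2u - 3v

Write z = a₁u + a₂v and equate components.
Row-reducing the augmented matrix gives the unique coefficients (a₁, a₂) = (2, -3).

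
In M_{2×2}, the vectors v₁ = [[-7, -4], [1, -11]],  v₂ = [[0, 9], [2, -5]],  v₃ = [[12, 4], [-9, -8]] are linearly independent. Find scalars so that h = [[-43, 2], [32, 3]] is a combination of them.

Work in coordinates with respect to the standard basis {E₁₁, E₁₂, E₂₁, E₂₂}.
Set up the augmented matrix [v₁ | v₂ | v₃ | h] and row-reduce.
Row-reducing the augmented matrix gives the unique coefficients (α₁, α₂, α₃) = (1, 2, -3).

h = v₁ + 2v₂ - 3v₃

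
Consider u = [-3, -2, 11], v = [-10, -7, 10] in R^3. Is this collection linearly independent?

Row-reduce the matrix whose columns are u, v.
The reduction yields 2 nonzero rows, so the rank is 2.
Since rank = 2 (the number of vectors), the set is linearly independent.

linearly independent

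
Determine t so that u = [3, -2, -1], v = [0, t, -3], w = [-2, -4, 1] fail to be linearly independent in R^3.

The set is linearly dependent precisely when det[u; v; w] = 0.
Cofactor expansion gives det = t - 48.
This vanishes exactly when t = 48.

t = 48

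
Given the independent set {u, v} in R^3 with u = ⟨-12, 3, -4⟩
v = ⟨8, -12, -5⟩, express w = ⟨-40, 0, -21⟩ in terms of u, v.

Write w = c₁u + c₂v and equate components.
Row-reducing the augmented matrix gives the unique coefficients (c₁, c₂) = (4, 1).

w = 4u + v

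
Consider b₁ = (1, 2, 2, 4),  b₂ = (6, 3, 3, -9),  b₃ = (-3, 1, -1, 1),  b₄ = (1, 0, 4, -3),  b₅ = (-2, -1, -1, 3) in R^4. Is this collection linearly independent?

linearly dependent

There are 5 vectors in a 4-dimensional space, so they cannot be linearly independent.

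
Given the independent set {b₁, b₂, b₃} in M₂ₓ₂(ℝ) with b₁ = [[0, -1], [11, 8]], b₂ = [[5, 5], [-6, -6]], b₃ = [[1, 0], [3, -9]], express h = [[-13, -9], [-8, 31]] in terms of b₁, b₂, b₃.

Work in coordinates with respect to the standard basis {E₁₁, E₁₂, E₂₁, E₂₂}.
Since b₁, b₂, b₃ are independent, the coefficients expressing h are uniquely determined by a linear system.
Back-substitution yields (α₁, α₂, α₃) = (-1, -2, -3).

h = -b₁ - 2b₂ - 3b₃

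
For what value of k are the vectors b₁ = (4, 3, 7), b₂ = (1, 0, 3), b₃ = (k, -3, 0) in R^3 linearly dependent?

Place the vectors as rows of a 3×3 matrix; dependence ⇔ determinant zero.
Cofactor expansion gives det = 9*k + 15.
Setting this to zero gives k = -5/3.

k = -5/3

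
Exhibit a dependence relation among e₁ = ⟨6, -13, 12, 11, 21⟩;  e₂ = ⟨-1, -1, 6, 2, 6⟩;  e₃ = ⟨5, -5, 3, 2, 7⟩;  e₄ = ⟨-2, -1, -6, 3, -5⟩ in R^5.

e₁ - 2e₂ - 2e₃ - e₄ = 0

Solve the homogeneous system with e₁, e₂, e₃, e₄ as columns by row-reducing the coefficient matrix.
A generator of the null space is (1, -2, -2, -1).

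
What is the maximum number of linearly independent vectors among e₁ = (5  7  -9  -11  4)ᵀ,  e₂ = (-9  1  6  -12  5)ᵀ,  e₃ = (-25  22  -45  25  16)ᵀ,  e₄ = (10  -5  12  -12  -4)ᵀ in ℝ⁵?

3

Row-reduce the 4×5 matrix with these as rows.
There are 3 pivot columns, so rank = 3.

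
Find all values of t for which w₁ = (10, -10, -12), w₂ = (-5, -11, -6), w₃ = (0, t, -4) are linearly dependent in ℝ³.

The vectors are dependent exactly when the determinant of the matrix with rows w₁, w₂, w₃ vanishes.
Expanding, det = 120*t + 640.
Solving 120*t + 640 = 0 yields t = -16/3.

t = -16/3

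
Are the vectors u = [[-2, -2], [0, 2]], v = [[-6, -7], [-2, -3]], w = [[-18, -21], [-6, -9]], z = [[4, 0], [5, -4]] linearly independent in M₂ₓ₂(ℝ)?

Write each element as a coordinate vector in ℝ⁴ using {E₁₁, E₁₂, E₂₁, E₂₂}.
One vector is a scalar multiple of another, so the set is dependent.

linearly dependent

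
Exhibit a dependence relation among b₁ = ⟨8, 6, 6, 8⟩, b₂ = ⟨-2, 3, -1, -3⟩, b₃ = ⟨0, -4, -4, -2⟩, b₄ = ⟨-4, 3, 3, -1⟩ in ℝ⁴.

b₁ + 3b₃ + 2b₄ = 0

Row-reduce the matrix with b₁, b₂, b₃, b₄ as columns; the null space gives the coefficients.
One solution (up to scaling) is (1, 0, 3, 2).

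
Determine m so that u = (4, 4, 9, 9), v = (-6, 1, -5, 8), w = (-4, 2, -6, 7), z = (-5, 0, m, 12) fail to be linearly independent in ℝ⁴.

m = 35/4

The set is linearly dependent precisely when det[u; v; w; z] = 0.
Cofactor expansion gives det = 68*m - 595.
Setting this to zero gives m = 35/4.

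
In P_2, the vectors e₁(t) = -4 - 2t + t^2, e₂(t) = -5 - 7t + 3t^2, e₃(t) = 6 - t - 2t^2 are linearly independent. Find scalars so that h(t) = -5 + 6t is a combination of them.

h = e₁ - e₂ - e₃

Take coordinate vectors relative to {1, t, t^2}.
Solve the system with e₁, e₂, e₃ as columns and h as the right-hand side.
The system has the unique solution (α₁, α₂, α₃) = (1, -1, -1).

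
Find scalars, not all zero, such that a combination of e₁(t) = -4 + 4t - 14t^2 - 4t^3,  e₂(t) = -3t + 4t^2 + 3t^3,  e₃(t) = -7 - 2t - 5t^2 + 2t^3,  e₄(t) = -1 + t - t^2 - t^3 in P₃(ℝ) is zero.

Pass to coordinate vectors relative to the basis {1, t, …, t^3}.
Solve the homogeneous system with e₁, e₂, e₃, e₄ as columns by row-reducing the coefficient matrix.
The free variable yields coefficients (1, 3, -1, 3) (any nonzero multiple also works).

e₁ + 3e₂ - e₃ + 3e₄ = 0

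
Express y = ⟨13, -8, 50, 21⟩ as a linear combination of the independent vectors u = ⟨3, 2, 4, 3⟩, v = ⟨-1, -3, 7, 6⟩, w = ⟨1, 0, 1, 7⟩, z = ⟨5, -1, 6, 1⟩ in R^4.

y = 3u + 4v - 2w + 2z

Write y = a₁u + … + a₄z and equate components.
Row-reducing the augmented matrix gives the unique coefficients (a₁, …, a₄) = (3, 4, -2, 2).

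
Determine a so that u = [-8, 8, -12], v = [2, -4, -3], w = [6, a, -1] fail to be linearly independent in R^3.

a = -28/3

Dependence holds iff the 3×3 matrix [u v w] is singular.
The determinant works out to -48*a - 448.
Solving -48*a - 448 = 0 yields a = -28/3.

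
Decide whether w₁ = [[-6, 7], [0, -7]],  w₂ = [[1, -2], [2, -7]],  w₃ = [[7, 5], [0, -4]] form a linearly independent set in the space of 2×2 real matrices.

linearly independent

Write each element as a coordinate vector in ℝ⁴ using {E₁₁, E₁₂, E₂₁, E₂₂}.
Place the vectors as rows of a 3×4 matrix and reduce to echelon form.
The reduction yields 3 nonzero rows, so the rank is 3.
Since rank = 3 (the number of vectors), the set is linearly independent.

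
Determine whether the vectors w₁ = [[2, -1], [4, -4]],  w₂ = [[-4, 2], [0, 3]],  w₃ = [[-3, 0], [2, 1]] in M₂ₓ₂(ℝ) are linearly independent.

linearly independent

Take coordinates with respect to the standard basis {E₁₁, E₁₂, E₂₁, E₂₂}.
Row-reduce the matrix whose columns are w₁, w₂, w₃.
The reduction yields 3 nonzero rows, so the rank is 3.
Since rank = 3 (the number of vectors), the set is linearly independent.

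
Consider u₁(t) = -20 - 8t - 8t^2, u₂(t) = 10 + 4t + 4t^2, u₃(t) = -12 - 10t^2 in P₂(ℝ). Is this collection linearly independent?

linearly dependent

Take coordinates with respect to the standard basis {1, t, t^2}.
One vector is a scalar multiple of another, so the set is dependent.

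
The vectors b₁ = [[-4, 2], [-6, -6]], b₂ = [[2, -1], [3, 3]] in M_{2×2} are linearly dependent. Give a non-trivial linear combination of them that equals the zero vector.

Write each element as a vector in ℝ⁴ using {E₁₁, E₁₂, E₂₁, E₂₂}.
Solve the homogeneous system with b₁, b₂ as columns by row-reducing the coefficient matrix.
The free variable yields coefficients (1, 2) (any nonzero multiple also works).

b₁ + 2b₂ = 0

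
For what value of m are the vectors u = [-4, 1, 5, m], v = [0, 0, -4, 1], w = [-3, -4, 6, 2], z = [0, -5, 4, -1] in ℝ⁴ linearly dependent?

The vectors are dependent exactly when the determinant of the matrix with rows u, v, w, z vanishes.
The determinant works out to 60*m - 205.
Solving 60*m - 205 = 0 yields m = 41/12.

m = 41/12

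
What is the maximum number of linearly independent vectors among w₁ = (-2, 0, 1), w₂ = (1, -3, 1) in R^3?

2

Put the 3×2 matrix [w₁|w₂] into echelon form.
Exactly 2 pivots survive; hence the rank is 2.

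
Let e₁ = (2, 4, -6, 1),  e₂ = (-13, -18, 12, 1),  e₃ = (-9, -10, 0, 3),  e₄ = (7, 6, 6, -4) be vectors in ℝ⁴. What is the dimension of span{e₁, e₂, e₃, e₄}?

dim = 2

Form the matrix with e₁, e₂, e₃, e₄ as columns and reduce.
Exactly 2 pivots survive; hence the rank is 2.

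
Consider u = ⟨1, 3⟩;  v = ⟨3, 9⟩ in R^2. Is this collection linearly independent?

Form the 2×2 matrix with these as columns; its determinant is 0.
A zero determinant means the columns are linearly dependent.
Indeed 3u - v = 0.

linearly dependent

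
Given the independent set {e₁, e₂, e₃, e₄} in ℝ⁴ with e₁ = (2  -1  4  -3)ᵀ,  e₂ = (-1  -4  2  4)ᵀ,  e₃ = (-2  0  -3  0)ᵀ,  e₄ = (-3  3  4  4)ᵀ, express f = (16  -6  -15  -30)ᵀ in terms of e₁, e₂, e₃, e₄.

f = 2e₁ - 2e₂ + e₃ - 4e₄

Solve the system with e₁, e₂, e₃, e₄ as columns and f as the right-hand side.
Row-reducing the augmented matrix gives the unique coefficients (c₁, …, c₄) = (2, -2, 1, -4).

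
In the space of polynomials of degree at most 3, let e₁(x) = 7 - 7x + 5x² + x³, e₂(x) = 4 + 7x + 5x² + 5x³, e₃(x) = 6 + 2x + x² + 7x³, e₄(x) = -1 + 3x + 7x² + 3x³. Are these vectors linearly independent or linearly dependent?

Write each element as a coordinate vector in ℝ⁴ using {1, x, …, x³}.
Row-reduce the matrix whose columns are e₁, e₂, e₃, e₄.
The reduction yields 4 nonzero rows, so the rank is 4.
Since rank = 4 (the number of vectors), the set is linearly independent.

linearly independent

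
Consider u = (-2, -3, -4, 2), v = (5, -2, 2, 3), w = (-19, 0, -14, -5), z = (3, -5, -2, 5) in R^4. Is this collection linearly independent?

The matrix [u|v|w|z] has determinant 0.
A zero determinant means the columns are linearly dependent.
Indeed 2u - 3v - w = 0.

linearly dependent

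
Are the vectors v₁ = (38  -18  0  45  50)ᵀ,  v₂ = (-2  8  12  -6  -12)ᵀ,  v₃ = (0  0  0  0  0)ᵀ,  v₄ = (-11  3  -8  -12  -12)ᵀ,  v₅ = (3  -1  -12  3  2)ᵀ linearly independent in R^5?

linearly dependent

One of the vectors is the zero vector, so the set is linearly dependent.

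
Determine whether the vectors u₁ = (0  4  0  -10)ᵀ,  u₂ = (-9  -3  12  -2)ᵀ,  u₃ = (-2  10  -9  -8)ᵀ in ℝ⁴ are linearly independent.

Place the vectors as rows of a 3×4 matrix and reduce to echelon form.
The reduction yields 3 nonzero rows, so the rank is 3.
Since rank = 3 (the number of vectors), the set is linearly independent.

linearly independent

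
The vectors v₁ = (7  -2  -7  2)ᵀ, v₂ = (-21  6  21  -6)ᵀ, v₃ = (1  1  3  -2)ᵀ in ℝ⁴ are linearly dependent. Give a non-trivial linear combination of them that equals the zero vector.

Write the vectors as columns of a matrix and find a nonzero vector in its null space.
One solution (up to scaling) is (3, 1, 0).

3v₁ + v₂ = 0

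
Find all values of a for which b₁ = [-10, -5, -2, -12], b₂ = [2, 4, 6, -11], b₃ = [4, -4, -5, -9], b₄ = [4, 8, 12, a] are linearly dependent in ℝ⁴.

Dependence holds iff the 4×4 matrix [b₁ b₂ b₃ b₄] is singular.
The determinant works out to -162*a - 3564.
Setting this to zero gives a = -22.

a = -22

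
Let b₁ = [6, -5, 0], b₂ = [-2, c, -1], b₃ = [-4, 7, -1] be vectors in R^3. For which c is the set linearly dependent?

c = 16/3

Dependence holds iff the 3×3 matrix [b₁ b₂ b₃] is singular.
Expanding, det = 32 - 6*c.
This vanishes exactly when c = 16/3.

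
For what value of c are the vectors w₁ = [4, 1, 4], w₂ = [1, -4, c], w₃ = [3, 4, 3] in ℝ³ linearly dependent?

c = 1

Dependence holds iff the 3×3 matrix [w₁ w₂ w₃] is singular.
The determinant works out to 13 - 13*c.
Setting this to zero gives c = 1.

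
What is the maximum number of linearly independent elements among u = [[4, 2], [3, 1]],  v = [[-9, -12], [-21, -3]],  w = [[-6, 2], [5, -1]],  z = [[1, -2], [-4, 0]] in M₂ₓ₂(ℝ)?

2

Pass to coordinate vectors with respect to the basis {E₁₁, E₁₂, E₂₁, E₂₂}.
Form the matrix with u, v, w, z as columns and reduce.
Exactly 2 pivots survive; hence the rank is 2.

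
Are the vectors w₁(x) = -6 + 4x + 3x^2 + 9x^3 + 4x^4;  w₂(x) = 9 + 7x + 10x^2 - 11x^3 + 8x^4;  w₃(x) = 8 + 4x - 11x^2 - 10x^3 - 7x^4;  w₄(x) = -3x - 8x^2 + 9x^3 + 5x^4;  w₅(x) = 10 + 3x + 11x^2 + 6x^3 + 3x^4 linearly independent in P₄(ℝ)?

Take coordinates with respect to the standard basis {1, x, …, x^4}.
The matrix [w₁|w₂|w₃|w₄|w₅] has determinant -351342.
A nonzero determinant means the columns are linearly independent.

linearly independent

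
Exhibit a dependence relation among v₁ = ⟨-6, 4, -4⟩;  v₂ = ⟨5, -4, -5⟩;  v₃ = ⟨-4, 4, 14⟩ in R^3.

v₁ + 2v₂ + v₃ = 0

Solve the homogeneous system with v₁, v₂, v₃ as columns by row-reducing the coefficient matrix.
One solution (up to scaling) is (1, 2, 1).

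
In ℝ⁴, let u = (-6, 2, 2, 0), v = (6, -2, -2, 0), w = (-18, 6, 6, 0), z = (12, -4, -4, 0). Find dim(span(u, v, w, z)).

Row-reduce the 4×4 matrix with these as rows.
Exactly 1 pivot survives; hence the rank is 1.

dim = 1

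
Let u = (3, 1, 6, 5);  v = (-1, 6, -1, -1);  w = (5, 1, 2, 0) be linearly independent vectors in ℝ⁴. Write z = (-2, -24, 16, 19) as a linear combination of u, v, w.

z = 3u - 4v - 3w

Since u, v, w are independent, the coefficients expressing z are uniquely determined by a linear system.
Row-reducing the augmented matrix gives the unique coefficients (c₁, c₂, c₃) = (3, -4, -3).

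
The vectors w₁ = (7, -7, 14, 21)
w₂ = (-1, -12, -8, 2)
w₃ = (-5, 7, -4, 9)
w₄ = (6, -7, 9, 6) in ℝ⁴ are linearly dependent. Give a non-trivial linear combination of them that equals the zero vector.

Row-reduce the matrix with w₁, w₂, w₃, w₄ as columns; the null space gives the coefficients.
A generator of the null space is (1, 0, -1, -2).

w₁ - w₃ - 2w₄ = 0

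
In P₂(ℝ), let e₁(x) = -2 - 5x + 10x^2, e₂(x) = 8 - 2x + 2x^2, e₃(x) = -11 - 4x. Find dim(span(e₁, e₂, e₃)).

Represent each element by its coordinate vector in ℝ³.
Apply Gaussian elimination to the matrix whose rows are e₁, e₂, e₃.
Reduction leaves 3 leading entries, giving rank 3.

dim = 3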